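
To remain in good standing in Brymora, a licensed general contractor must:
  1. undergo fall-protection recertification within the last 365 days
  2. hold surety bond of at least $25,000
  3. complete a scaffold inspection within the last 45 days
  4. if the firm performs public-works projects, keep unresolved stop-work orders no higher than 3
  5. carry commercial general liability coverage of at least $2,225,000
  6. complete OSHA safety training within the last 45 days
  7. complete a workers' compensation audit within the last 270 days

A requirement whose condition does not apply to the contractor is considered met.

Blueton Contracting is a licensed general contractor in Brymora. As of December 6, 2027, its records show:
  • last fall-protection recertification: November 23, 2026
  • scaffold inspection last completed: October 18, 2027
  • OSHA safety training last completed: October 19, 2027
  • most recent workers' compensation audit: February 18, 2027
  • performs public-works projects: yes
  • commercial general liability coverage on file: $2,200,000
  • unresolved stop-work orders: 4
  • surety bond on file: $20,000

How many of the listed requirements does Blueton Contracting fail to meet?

7

1. fall-protection recertification 378 days ago vs limit 365 → not met
2. surety bond $20,000 < $25,000 → not met
3. scaffold inspection 49 days ago vs limit 45 → not met
4. condition 'performs public-works projects' holds; unresolved stop-work orders 4 > 3 → not met
5. commercial general liability coverage $2,200,000 < $2,225,000 → not met
6. OSHA safety training 48 days ago vs limit 45 → not met
7. workers' compensation audit 291 days ago vs limit 270 → not met
Not met: 7 of 7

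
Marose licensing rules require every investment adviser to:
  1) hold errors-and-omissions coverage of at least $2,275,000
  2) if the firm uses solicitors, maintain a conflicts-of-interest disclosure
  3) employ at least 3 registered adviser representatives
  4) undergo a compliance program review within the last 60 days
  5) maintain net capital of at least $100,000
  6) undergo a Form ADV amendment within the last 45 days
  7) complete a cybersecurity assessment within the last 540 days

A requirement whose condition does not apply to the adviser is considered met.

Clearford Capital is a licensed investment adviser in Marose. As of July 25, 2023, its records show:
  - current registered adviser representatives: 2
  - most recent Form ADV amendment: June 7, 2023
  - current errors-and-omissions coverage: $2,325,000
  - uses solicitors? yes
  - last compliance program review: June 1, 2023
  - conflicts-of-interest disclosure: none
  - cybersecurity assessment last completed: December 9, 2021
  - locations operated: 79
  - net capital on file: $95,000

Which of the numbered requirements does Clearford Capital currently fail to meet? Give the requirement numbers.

1. errors-and-omissions coverage $2,325,000 ≥ $2,275,000 → met
2. condition 'uses solicitors' holds; conflicts-of-interest disclosure absent → not met
3. registered adviser representatives 2 < 3 → not met
4. compliance program review 54 days ago vs limit 60 → met
5. net capital $95,000 < $100,000 → not met
6. Form ADV amendment 48 days ago vs limit 45 → not met
7. cybersecurity assessment 593 days ago vs limit 540 → not met
Not met: 2, 3, 5, 6, 7

2, 3, 5, 6, 7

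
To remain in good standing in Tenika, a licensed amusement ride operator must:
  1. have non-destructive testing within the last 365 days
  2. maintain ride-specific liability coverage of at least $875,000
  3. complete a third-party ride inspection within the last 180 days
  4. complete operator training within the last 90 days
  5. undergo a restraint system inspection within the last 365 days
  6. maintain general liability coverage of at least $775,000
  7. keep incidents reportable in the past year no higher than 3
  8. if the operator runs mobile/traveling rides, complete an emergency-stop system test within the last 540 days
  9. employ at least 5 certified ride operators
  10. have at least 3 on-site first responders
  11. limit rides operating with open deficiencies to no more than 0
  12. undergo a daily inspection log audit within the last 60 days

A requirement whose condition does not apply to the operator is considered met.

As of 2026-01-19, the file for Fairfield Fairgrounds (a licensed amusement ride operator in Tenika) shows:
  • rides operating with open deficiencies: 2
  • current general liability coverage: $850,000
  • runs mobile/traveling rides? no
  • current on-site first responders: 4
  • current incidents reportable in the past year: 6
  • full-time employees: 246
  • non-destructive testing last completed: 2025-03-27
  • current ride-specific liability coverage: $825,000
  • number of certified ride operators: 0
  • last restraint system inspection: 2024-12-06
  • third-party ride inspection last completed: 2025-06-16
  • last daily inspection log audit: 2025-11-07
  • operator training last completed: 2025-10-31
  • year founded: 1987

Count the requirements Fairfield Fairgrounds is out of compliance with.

7

1. non-destructive testing 298 days ago vs limit 365 → met
2. ride-specific liability coverage $825,000 < $875,000 → not met
3. third-party ride inspection 217 days ago vs limit 180 → not met
4. operator training 80 days ago vs limit 90 → met
5. restraint system inspection 409 days ago vs limit 365 → not met
6. general liability coverage $850,000 ≥ $775,000 → met
7. incidents reportable in the past year 6 > 3 → not met
8. condition 'runs mobile/traveling rides' does not hold → requirement n/a → met
9. certified ride operators 0 < 5 → not met
10. on-site first responders 4 ≥ 3 → met
11. rides operating with open deficiencies 2 > 0 → not met
12. daily inspection log audit 73 days ago vs limit 60 → not met
Not met: 7 of 12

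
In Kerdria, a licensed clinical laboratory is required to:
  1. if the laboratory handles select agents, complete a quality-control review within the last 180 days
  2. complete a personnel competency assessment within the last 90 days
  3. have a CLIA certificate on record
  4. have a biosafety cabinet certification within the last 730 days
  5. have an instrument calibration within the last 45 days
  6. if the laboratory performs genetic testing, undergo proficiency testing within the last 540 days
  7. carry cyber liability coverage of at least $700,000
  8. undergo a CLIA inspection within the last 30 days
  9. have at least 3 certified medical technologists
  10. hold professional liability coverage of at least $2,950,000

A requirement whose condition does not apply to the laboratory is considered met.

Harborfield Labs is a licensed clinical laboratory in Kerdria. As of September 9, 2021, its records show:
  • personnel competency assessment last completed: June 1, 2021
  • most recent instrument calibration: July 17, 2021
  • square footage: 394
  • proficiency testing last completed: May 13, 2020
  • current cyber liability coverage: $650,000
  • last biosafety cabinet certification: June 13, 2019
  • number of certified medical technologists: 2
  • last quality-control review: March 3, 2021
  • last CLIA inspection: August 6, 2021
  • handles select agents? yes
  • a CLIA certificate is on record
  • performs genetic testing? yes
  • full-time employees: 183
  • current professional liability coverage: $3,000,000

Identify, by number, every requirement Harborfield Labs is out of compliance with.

1, 2, 4, 5, 7, 8, 9

1. condition 'handles select agents' holds; quality-control review 190 days ago vs limit 180 → not met
2. personnel competency assessment 100 days ago vs limit 90 → not met
3. CLIA certificate present → met
4. biosafety cabinet certification 819 days ago vs limit 730 → not met
5. instrument calibration 54 days ago vs limit 45 → not met
6. condition 'performs genetic testing' holds; proficiency testing 484 days ago vs limit 540 → met
7. cyber liability coverage $650,000 < $700,000 → not met
8. CLIA inspection 34 days ago vs limit 30 → not met
9. certified medical technologists 2 < 3 → not met
10. professional liability coverage $3,000,000 ≥ $2,950,000 → met
Not met: 1, 2, 4, 5, 7, 8, 9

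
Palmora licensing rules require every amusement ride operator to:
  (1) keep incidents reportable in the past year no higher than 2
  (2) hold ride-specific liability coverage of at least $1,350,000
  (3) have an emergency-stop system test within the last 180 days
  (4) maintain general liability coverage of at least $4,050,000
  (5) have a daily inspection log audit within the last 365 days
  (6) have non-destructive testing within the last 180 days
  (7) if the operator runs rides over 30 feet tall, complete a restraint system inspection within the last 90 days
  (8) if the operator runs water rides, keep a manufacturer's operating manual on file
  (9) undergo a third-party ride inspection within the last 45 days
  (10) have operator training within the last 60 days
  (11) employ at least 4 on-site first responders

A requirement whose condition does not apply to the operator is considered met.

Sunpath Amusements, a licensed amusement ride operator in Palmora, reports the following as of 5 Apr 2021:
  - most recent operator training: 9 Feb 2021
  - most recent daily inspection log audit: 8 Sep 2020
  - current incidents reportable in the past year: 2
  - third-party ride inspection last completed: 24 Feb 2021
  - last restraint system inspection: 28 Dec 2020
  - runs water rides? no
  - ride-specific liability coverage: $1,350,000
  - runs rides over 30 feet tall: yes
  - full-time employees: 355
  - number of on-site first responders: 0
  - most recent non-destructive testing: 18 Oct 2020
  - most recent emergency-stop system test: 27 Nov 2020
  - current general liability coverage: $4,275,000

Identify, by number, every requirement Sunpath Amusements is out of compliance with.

1. incidents reportable in the past year 2 ≤ 2 → met
2. ride-specific liability coverage $1,350,000 ≥ $1,350,000 → met
3. emergency-stop system test 129 days ago vs limit 180 → met
4. general liability coverage $4,275,000 ≥ $4,050,000 → met
5. daily inspection log audit 209 days ago vs limit 365 → met
6. non-destructive testing 169 days ago vs limit 180 → met
7. condition 'runs rides over 30 feet tall' holds; restraint system inspection 98 days ago vs limit 90 → not met
8. condition 'runs water rides' does not hold → requirement n/a → met
9. third-party ride inspection 40 days ago vs limit 45 → met
10. operator training 55 days ago vs limit 60 → met
11. on-site first responders 0 < 4 → not met
Not met: 7, 11

7, 11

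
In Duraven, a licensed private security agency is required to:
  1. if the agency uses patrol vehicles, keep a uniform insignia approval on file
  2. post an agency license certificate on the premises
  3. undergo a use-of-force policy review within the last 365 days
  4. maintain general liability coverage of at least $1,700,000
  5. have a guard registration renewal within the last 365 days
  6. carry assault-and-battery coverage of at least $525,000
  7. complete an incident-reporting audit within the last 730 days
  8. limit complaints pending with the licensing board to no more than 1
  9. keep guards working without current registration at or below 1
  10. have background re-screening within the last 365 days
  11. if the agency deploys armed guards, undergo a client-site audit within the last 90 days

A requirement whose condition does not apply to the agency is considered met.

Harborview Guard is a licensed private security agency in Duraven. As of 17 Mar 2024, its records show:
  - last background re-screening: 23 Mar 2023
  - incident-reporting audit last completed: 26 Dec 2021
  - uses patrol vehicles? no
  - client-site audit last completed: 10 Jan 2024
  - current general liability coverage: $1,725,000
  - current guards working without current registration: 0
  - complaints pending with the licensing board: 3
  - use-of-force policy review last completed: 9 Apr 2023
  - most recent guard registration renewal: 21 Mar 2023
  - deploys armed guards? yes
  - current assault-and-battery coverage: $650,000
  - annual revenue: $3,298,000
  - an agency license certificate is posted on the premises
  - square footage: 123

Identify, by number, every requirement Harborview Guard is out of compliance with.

1. condition 'uses patrol vehicles' does not hold → requirement n/a → met
2. agency license certificate present → met
3. use-of-force policy review 343 days ago vs limit 365 → met
4. general liability coverage $1,725,000 ≥ $1,700,000 → met
5. guard registration renewal 362 days ago vs limit 365 → met
6. assault-and-battery coverage $650,000 ≥ $525,000 → met
7. incident-reporting audit 812 days ago vs limit 730 → not met
8. complaints pending with the licensing board 3 > 1 → not met
9. guards working without current registration 0 ≤ 1 → met
10. background re-screening 360 days ago vs limit 365 → met
11. condition 'deploys armed guards' holds; client-site audit 67 days ago vs limit 90 → met
Not met: 7, 8

7, 8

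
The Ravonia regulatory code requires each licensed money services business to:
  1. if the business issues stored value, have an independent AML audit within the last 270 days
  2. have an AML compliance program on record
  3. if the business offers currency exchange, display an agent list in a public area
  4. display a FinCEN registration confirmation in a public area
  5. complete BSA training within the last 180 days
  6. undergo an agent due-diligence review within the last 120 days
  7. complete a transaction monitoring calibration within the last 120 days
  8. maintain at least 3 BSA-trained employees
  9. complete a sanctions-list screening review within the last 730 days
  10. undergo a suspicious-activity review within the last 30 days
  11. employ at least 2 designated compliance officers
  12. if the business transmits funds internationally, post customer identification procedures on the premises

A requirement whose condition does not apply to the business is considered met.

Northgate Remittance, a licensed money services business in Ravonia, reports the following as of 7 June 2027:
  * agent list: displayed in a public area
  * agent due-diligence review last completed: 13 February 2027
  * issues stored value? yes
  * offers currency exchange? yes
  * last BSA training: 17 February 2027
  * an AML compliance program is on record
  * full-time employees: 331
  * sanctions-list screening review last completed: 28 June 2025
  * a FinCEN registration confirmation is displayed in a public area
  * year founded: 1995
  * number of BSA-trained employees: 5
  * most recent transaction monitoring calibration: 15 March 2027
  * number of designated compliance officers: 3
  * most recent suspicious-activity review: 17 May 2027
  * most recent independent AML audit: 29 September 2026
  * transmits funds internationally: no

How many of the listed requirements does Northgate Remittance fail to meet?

1. condition 'issues stored value' holds; independent AML audit 251 days ago vs limit 270 → met
2. AML compliance program present → met
3. condition 'offers currency exchange' holds; agent list present → met
4. FinCEN registration confirmation present → met
5. BSA training 110 days ago vs limit 180 → met
6. agent due-diligence review 114 days ago vs limit 120 → met
7. transaction monitoring calibration 84 days ago vs limit 120 → met
8. BSA-trained employees 5 ≥ 3 → met
9. sanctions-list screening review 709 days ago vs limit 730 → met
10. suspicious-activity review 21 days ago vs limit 30 → met
11. designated compliance officers 3 ≥ 2 → met
12. condition 'transmits funds internationally' does not hold → requirement n/a → met
Not met: 0 of 12

0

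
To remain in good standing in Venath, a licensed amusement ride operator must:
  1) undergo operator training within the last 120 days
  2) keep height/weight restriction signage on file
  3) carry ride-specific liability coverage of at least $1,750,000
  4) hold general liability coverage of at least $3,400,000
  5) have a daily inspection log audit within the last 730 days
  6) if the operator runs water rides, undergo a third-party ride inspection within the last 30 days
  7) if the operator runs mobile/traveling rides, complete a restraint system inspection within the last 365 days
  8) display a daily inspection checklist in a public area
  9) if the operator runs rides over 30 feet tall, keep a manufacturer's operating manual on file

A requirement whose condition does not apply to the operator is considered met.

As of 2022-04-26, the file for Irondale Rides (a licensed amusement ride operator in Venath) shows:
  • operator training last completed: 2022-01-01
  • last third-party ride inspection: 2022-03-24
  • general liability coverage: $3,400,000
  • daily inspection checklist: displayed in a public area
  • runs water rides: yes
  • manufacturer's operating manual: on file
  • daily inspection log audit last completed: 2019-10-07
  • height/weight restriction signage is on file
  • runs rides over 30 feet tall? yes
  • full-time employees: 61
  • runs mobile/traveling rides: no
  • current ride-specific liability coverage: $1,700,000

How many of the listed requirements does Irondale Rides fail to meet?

1. operator training 115 days ago vs limit 120 → met
2. height/weight restriction signage present → met
3. ride-specific liability coverage $1,700,000 < $1,750,000 → not met
4. general liability coverage $3,400,000 ≥ $3,400,000 → met
5. daily inspection log audit 932 days ago vs limit 730 → not met
6. condition 'runs water rides' holds; third-party ride inspection 33 days ago vs limit 30 → not met
7. condition 'runs mobile/traveling rides' does not hold → requirement n/a → met
8. daily inspection checklist present → met
9. condition 'runs rides over 30 feet tall' holds; manufacturer's operating manual present → met
Not met: 3 of 9

3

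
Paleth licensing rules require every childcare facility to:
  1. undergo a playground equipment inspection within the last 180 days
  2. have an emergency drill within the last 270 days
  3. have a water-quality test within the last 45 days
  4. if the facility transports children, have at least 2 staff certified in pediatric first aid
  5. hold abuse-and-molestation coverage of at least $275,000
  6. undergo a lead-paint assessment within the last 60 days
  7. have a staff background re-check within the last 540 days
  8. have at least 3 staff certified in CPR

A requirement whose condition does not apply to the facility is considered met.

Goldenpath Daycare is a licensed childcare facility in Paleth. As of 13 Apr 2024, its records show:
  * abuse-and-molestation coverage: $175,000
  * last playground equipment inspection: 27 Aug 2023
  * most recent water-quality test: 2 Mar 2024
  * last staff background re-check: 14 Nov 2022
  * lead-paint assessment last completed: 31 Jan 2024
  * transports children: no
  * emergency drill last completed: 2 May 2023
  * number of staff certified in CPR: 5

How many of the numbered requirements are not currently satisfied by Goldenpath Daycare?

4

1. playground equipment inspection 230 days ago vs limit 180 → not met
2. emergency drill 347 days ago vs limit 270 → not met
3. water-quality test 42 days ago vs limit 45 → met
4. condition 'transports children' does not hold → requirement n/a → met
5. abuse-and-molestation coverage $175,000 < $275,000 → not met
6. lead-paint assessment 73 days ago vs limit 60 → not met
7. staff background re-check 516 days ago vs limit 540 → met
8. staff certified in CPR 5 ≥ 3 → met
Not met: 4 of 8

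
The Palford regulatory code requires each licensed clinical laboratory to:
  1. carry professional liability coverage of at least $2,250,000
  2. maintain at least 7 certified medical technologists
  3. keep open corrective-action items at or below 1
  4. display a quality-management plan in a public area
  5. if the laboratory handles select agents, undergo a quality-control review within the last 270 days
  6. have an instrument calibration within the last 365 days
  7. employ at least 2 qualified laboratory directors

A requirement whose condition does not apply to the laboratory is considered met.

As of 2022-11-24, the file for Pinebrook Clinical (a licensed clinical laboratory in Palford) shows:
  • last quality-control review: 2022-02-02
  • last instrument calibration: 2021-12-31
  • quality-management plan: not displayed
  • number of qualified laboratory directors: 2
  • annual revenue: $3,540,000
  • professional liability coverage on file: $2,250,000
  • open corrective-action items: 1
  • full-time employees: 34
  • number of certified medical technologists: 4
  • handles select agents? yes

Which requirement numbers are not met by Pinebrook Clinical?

2, 4, 5

1. professional liability coverage $2,250,000 ≥ $2,250,000 → met
2. certified medical technologists 4 < 7 → not met
3. open corrective-action items 1 ≤ 1 → met
4. quality-management plan absent → not met
5. condition 'handles select agents' holds; quality-control review 295 days ago vs limit 270 → not met
6. instrument calibration 328 days ago vs limit 365 → met
7. qualified laboratory directors 2 ≥ 2 → met
Not met: 2, 4, 5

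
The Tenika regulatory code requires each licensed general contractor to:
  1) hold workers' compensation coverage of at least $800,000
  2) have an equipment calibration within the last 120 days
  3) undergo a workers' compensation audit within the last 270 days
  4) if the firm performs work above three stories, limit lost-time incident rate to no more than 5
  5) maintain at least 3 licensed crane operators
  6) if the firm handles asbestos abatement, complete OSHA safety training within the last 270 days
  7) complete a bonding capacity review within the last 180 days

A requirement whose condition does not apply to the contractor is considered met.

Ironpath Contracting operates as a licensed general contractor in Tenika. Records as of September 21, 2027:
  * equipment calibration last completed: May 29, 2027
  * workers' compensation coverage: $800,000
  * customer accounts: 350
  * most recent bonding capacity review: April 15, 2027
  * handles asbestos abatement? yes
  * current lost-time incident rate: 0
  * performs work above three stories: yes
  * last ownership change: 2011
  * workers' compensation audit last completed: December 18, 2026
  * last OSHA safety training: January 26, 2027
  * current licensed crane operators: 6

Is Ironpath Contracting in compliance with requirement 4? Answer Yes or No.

4. condition 'performs work above three stories' holds; lost-time incident rate 0 ≤ 5 → met

Yes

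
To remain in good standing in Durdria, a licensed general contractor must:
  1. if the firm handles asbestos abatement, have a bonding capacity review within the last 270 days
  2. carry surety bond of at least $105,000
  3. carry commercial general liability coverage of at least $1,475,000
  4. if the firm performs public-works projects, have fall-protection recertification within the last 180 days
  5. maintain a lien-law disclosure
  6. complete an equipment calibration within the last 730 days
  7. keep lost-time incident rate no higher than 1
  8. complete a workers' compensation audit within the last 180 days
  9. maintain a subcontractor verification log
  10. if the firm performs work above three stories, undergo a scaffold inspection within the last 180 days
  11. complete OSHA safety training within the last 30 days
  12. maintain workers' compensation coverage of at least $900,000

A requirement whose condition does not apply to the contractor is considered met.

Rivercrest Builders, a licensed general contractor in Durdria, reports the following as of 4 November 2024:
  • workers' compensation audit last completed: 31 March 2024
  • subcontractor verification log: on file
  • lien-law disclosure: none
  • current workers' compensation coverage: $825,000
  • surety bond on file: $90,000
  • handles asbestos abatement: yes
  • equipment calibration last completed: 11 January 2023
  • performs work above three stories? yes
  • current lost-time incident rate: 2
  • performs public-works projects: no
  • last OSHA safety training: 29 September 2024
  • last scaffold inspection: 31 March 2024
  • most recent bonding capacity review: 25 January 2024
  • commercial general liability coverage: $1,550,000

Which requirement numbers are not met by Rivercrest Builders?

1, 2, 5, 7, 8, 10, 11, 12

1. condition 'handles asbestos abatement' holds; bonding capacity review 284 days ago vs limit 270 → not met
2. surety bond $90,000 < $105,000 → not met
3. commercial general liability coverage $1,550,000 ≥ $1,475,000 → met
4. condition 'performs public-works projects' does not hold → requirement n/a → met
5. lien-law disclosure absent → not met
6. equipment calibration 663 days ago vs limit 730 → met
7. lost-time incident rate 2 > 1 → not met
8. workers' compensation audit 218 days ago vs limit 180 → not met
9. subcontractor verification log present → met
10. condition 'performs work above three stories' holds; scaffold inspection 218 days ago vs limit 180 → not met
11. OSHA safety training 36 days ago vs limit 30 → not met
12. workers' compensation coverage $825,000 < $900,000 → not met
Not met: 1, 2, 5, 7, 8, 10, 11, 12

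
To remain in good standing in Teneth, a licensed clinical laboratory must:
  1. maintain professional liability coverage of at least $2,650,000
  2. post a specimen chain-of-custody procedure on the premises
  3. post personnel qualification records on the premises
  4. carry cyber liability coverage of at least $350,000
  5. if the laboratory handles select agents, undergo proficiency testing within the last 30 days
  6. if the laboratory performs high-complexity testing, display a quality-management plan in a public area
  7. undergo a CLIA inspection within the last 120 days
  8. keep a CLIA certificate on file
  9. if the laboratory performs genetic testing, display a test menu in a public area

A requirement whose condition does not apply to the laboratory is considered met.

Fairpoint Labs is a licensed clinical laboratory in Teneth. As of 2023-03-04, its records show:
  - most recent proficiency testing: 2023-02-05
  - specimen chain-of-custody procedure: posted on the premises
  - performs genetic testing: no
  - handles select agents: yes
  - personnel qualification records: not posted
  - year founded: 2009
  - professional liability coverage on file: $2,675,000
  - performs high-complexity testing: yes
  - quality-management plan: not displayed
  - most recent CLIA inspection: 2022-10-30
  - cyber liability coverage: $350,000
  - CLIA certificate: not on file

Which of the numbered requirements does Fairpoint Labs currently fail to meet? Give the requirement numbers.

3, 6, 7, 8

1. professional liability coverage $2,675,000 ≥ $2,650,000 → met
2. specimen chain-of-custody procedure present → met
3. personnel qualification records absent → not met
4. cyber liability coverage $350,000 ≥ $350,000 → met
5. condition 'handles select agents' holds; proficiency testing 27 days ago vs limit 30 → met
6. condition 'performs high-complexity testing' holds; quality-management plan absent → not met
7. CLIA inspection 125 days ago vs limit 120 → not met
8. CLIA certificate absent → not met
9. condition 'performs genetic testing' does not hold → requirement n/a → met
Not met: 3, 6, 7, 8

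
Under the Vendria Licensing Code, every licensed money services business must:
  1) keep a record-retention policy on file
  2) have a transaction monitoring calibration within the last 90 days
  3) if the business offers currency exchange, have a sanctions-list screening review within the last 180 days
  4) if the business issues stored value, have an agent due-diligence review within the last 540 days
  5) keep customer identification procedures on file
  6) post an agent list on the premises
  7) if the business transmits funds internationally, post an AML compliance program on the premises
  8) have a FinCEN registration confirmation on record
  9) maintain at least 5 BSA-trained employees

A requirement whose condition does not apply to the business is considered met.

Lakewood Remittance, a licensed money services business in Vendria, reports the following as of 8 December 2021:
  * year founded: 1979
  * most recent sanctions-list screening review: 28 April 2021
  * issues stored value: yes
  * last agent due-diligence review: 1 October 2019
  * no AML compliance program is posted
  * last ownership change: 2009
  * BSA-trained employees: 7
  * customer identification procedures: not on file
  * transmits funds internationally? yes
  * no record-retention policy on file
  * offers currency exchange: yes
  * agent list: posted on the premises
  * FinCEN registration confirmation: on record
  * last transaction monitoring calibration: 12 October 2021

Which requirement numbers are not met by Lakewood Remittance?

1. record-retention policy absent → not met
2. transaction monitoring calibration 57 days ago vs limit 90 → met
3. condition 'offers currency exchange' holds; sanctions-list screening review 224 days ago vs limit 180 → not met
4. condition 'issues stored value' holds; agent due-diligence review 799 days ago vs limit 540 → not met
5. customer identification procedures absent → not met
6. agent list present → met
7. condition 'transmits funds internationally' holds; AML compliance program absent → not met
8. FinCEN registration confirmation present → met
9. BSA-trained employees 7 ≥ 5 → met
Not met: 1, 3, 4, 5, 7

1, 3, 4, 5, 7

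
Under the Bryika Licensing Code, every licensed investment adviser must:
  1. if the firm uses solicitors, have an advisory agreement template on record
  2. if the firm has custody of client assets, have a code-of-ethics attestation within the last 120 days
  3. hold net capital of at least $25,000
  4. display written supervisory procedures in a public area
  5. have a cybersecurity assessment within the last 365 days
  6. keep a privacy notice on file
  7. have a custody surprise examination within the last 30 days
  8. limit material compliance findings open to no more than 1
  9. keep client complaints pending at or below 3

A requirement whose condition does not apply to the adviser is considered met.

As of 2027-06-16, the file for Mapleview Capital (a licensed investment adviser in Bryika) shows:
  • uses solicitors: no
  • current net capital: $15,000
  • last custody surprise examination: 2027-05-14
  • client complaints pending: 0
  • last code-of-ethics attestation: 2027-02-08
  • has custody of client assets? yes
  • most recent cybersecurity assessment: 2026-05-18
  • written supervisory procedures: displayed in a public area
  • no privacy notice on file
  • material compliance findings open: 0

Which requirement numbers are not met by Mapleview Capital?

2, 3, 5, 6, 7

1. condition 'uses solicitors' does not hold → requirement n/a → met
2. condition 'has custody of client assets' holds; code-of-ethics attestation 128 days ago vs limit 120 → not met
3. net capital $15,000 < $25,000 → not met
4. written supervisory procedures present → met
5. cybersecurity assessment 394 days ago vs limit 365 → not met
6. privacy notice absent → not met
7. custody surprise examination 33 days ago vs limit 30 → not met
8. material compliance findings open 0 ≤ 1 → met
9. client complaints pending 0 ≤ 3 → met
Not met: 2, 3, 5, 6, 7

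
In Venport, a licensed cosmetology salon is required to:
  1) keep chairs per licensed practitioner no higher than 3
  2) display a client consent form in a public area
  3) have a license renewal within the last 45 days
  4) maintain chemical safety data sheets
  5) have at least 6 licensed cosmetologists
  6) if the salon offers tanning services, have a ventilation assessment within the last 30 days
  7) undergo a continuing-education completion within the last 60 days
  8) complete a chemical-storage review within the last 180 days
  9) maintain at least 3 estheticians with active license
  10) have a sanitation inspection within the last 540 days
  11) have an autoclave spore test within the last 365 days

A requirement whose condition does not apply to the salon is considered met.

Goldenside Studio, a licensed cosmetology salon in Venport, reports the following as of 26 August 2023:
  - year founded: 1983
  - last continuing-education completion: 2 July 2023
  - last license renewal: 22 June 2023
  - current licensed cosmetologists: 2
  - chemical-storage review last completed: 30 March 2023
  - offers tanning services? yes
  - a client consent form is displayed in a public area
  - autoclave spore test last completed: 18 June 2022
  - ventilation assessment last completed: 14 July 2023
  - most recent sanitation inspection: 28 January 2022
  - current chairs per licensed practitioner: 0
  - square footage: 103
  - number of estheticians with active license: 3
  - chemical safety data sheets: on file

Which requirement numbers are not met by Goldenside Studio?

3, 5, 6, 10, 11

1. chairs per licensed practitioner 0 ≤ 3 → met
2. client consent form present → met
3. license renewal 65 days ago vs limit 45 → not met
4. chemical safety data sheets present → met
5. licensed cosmetologists 2 < 6 → not met
6. condition 'offers tanning services' holds; ventilation assessment 43 days ago vs limit 30 → not met
7. continuing-education completion 55 days ago vs limit 60 → met
8. chemical-storage review 149 days ago vs limit 180 → met
9. estheticians with active license 3 ≥ 3 → met
10. sanitation inspection 575 days ago vs limit 540 → not met
11. autoclave spore test 434 days ago vs limit 365 → not met
Not met: 3, 5, 6, 10, 11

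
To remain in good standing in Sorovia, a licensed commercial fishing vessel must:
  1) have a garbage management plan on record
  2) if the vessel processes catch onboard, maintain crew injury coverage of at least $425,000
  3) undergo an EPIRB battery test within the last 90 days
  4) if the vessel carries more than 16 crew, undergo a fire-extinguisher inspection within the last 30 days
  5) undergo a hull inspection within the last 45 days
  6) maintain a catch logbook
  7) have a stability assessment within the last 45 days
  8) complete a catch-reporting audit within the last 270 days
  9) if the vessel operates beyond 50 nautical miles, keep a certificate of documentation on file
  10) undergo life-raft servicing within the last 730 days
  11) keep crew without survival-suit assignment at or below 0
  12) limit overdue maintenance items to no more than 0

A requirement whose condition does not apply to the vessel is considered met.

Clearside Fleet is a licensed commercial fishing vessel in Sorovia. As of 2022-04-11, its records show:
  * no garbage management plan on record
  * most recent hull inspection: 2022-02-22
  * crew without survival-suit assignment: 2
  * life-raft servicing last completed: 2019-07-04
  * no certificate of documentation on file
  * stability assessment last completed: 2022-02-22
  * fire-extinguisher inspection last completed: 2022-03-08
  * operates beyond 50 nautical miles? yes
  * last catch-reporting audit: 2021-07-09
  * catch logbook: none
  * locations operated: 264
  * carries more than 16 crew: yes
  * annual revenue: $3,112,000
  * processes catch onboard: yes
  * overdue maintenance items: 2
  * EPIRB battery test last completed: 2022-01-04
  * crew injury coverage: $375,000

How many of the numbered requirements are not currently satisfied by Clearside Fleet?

12

1. garbage management plan absent → not met
2. condition 'processes catch onboard' holds; crew injury coverage $375,000 < $425,000 → not met
3. EPIRB battery test 97 days ago vs limit 90 → not met
4. condition 'carries more than 16 crew' holds; fire-extinguisher inspection 34 days ago vs limit 30 → not met
5. hull inspection 48 days ago vs limit 45 → not met
6. catch logbook absent → not met
7. stability assessment 48 days ago vs limit 45 → not met
8. catch-reporting audit 276 days ago vs limit 270 → not met
9. condition 'operates beyond 50 nautical miles' holds; certificate of documentation absent → not met
10. life-raft servicing 1012 days ago vs limit 730 → not met
11. crew without survival-suit assignment 2 > 0 → not met
12. overdue maintenance items 2 > 0 → not met
Not met: 12 of 12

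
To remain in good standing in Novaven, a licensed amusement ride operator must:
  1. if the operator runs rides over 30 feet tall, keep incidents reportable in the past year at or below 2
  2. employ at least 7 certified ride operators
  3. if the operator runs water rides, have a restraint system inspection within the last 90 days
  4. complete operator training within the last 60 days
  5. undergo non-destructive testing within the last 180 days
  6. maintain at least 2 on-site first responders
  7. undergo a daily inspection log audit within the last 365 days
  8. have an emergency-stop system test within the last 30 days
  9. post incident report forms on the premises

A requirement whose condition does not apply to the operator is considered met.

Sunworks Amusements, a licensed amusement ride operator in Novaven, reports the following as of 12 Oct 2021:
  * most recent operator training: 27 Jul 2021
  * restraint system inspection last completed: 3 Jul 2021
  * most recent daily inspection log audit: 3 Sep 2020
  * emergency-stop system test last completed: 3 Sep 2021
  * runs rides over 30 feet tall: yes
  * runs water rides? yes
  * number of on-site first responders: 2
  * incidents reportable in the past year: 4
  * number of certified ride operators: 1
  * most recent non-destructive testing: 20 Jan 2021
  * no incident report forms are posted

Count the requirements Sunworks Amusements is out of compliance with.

1. condition 'runs rides over 30 feet tall' holds; incidents reportable in the past year 4 > 2 → not met
2. certified ride operators 1 < 7 → not met
3. condition 'runs water rides' holds; restraint system inspection 101 days ago vs limit 90 → not met
4. operator training 77 days ago vs limit 60 → not met
5. non-destructive testing 265 days ago vs limit 180 → not met
6. on-site first responders 2 ≥ 2 → met
7. daily inspection log audit 404 days ago vs limit 365 → not met
8. emergency-stop system test 39 days ago vs limit 30 → not met
9. incident report forms absent → not met
Not met: 8 of 9

8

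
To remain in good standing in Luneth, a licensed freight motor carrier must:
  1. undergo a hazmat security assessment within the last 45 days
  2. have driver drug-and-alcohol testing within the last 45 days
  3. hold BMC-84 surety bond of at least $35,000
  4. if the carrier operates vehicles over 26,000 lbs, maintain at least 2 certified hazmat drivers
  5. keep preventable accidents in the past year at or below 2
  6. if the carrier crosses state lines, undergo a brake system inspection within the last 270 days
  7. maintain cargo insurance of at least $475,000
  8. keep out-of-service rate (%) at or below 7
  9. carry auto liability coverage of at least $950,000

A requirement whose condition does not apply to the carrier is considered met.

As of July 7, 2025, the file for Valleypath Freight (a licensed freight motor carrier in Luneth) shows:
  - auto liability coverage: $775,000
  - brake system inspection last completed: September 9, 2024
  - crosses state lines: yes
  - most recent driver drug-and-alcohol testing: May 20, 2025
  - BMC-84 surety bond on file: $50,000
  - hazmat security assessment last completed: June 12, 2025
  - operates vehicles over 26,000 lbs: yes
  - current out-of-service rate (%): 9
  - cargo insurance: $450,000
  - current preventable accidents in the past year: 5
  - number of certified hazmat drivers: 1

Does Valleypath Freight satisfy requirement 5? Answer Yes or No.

5. preventable accidents in the past year 5 > 2 → not met

No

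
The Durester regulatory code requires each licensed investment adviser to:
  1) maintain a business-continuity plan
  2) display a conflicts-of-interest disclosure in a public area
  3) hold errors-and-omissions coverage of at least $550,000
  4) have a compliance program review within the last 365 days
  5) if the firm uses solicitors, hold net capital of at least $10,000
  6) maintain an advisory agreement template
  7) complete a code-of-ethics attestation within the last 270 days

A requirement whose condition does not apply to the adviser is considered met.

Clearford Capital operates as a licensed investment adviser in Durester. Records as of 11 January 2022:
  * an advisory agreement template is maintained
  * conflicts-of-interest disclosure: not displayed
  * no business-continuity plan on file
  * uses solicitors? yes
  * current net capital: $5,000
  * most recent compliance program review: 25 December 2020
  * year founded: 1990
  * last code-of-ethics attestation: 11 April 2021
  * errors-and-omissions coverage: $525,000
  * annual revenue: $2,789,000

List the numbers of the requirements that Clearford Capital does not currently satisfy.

1, 2, 3, 4, 5, 7

1. business-continuity plan absent → not met
2. conflicts-of-interest disclosure absent → not met
3. errors-and-omissions coverage $525,000 < $550,000 → not met
4. compliance program review 382 days ago vs limit 365 → not met
5. condition 'uses solicitors' holds; net capital $5,000 < $10,000 → not met
6. advisory agreement template present → met
7. code-of-ethics attestation 275 days ago vs limit 270 → not met
Not met: 1, 2, 3, 4, 5, 7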